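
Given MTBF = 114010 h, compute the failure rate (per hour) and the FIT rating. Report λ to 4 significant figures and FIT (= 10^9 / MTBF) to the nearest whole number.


Formula: λ = 1 / MTBF; FIT = λ × 1e9 = 1e9 / MTBF
λ = 1 / 114010 ≈ 8.771e-06 failures/hour
FIT = 1e9 / 114010 ≈ 8771 failures per 1e9 hours (nearest whole number)

λ = 8.771e-06 /h, FIT = 8771


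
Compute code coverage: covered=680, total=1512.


Coverage = covered / total * 100
Coverage = 680 / 1512 * 100
Coverage = 44.97%

44.97%


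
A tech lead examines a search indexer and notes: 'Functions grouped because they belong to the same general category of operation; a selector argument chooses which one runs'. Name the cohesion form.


Reasoning: Grouped by category of activity, not by data or sequence
Type: Logical cohesion

Logical cohesion


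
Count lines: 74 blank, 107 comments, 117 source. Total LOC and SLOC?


Total LOC = blank + comment + code
Total LOC = 74 + 107 + 117 = 298
SLOC (source only) = code = 117

Total LOC: 298, SLOC: 117


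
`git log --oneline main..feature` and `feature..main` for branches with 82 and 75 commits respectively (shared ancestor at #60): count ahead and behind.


Common ancestor: commit #60
feature commits after divergence: 82 - 60 = 22
main commits after divergence: 75 - 60 = 15
feature is 22 commits ahead of main
main is 15 commits ahead of feature

feature ahead: 22, main ahead: 15


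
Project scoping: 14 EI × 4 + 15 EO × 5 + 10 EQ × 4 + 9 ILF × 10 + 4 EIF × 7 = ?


UFP = EI*4 + EO*5 + EQ*4 + ILF*10 + EIF*7
UFP = 14*4 + 15*5 + 10*4 + 9*10 + 4*7
UFP = 56 + 75 + 40 + 90 + 28
UFP = 289

289


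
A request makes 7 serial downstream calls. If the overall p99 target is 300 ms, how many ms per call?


Formula: per_stage = total_budget / stages
per_stage = 300 / 7
per_stage = 42.86 ms

42.86 ms


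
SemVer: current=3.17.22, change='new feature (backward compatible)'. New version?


Current: 3.17.22
Change category: 'new feature (backward compatible)' → minor bump
SemVer rule: minor bump → increment MINOR, reset PATCH to 0 (MAJOR unchanged)
New: 3.18.0

3.18.0


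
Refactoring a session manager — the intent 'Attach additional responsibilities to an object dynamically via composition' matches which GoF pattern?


This matches the Decorator pattern

Decorator


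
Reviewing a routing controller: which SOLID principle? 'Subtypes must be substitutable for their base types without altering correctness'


This describes the Liskov Substitution Principle (LSP)

Liskov Substitution Principle (LSP)


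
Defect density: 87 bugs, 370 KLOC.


Defect density = defects / KLOC
Defect density = 87 / 370
Defect density = 0.235 defects/KLOC

0.235 defects/KLOC


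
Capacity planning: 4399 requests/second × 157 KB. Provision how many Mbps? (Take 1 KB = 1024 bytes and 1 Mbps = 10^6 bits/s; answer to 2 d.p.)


Formula: Mbps = payload_bytes * RPS * 8 / 1e6
Payload per request = 157 KB = 157 * 1024 = 160768 bytes
Total bytes/sec = 160768 * 4399 = 707218432
Total bits/sec = 707218432 * 8 = 5657747456
Mbps = 5657747456 / 1e6 = 5657.75

5657.75 Mbps


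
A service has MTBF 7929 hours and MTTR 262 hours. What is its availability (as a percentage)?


Availability = MTBF / (MTBF + MTTR)
Availability = 7929 / (7929 + 262)
Availability = 7929 / 8191
Availability = 96.8014%

96.8014%


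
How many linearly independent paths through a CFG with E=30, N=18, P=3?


Formula: V(G) = E - N + 2P
V(G) = 30 - 18 + 2*3
V(G) = 12 + 6
V(G) = 18

18


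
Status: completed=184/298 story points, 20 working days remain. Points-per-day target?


Formula: Required rate = Remaining points / Days left
Remaining = 298 - 184 = 114 points
Required rate = 114 / 20 = 5.7 points/day

5.7 points/day


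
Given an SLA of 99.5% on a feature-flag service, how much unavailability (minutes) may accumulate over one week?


Formula: allowed downtime = period * (100 - SLA) / 100
Period (week) = 10080 minutes
Unavailability fraction = (100 - 99.5) / 100
Allowed downtime = 10080 * (100 - 99.5) / 100
Allowed downtime = 50.4 minutes

50.4 minutes


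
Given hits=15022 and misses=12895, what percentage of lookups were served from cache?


Formula: hit rate = hits / (hits + misses) * 100
hit rate = 15022 / (15022 + 12895) * 100
hit rate = 15022 / 27917 * 100
hit rate = 53.81%

53.81%


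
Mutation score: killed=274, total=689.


Mutation score = killed / total * 100
Mutation score = 274 / 689 * 100
Mutation score = 39.77%

39.77%


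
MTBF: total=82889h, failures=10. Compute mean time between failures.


Formula: MTBF = Total operating time / Number of failures
MTBF = 82889 / 10
MTBF = 8288.9 hours

8288.9 hours


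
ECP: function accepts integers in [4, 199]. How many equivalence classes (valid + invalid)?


Valid range: [4, 199]
Class 1: x < 4 — invalid
Class 2: 4 ≤ x ≤ 199 — valid
Class 3: x > 199 — invalid
Total equivalence classes: 3

3 equivalence classes


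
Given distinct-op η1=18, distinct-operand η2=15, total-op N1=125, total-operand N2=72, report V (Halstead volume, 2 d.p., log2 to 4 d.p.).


Formula: V = N * log2(η), where N = N1 + N2 and η = η1 + η2
η = 18 + 15 = 33
N = 125 + 72 = 197
log2(33) ≈ 5.0444
V = 197 * 5.0444 = 993.75

993.75


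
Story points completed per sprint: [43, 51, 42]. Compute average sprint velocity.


Formula: Avg velocity = Total points / Number of sprints
Points: [43, 51, 42]
Sum = 43 + 51 + 42 = 136
Avg velocity = 136 / 3 = 45.33 points/sprint

45.33 points/sprint


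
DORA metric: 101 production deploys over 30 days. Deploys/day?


Formula: deployments per day = releases / days
= 101 / 30
= 3.367 deploys/day
(equivalently, 23.57 deploys/week)

3.367 deploys/day


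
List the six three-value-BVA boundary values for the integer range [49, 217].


Range: [49, 217]
Boundaries: just below min, min, min+1, max-1, max, just above max
Values: [48, 49, 50, 216, 217, 218]

[48, 49, 50, 216, 217, 218]


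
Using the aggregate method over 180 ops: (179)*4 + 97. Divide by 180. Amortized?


Formula: Amortized cost = Total cost / Operations
Total cost = (179 * 4) + (1 * 97)
Total cost = 716 + 97 = 813
Amortized = 813 / 180 = 4.5167

4.5167


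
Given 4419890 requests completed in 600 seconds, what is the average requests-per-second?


Formula: throughput = requests / seconds
throughput = 4419890 / 600
throughput = 7366.48 requests/second

7366.48 requests/second


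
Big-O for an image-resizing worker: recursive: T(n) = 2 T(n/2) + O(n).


Reasoning: master theorem case 2 (merge-sort recurrence)
Complexity: O(n log n)

O(n log n)


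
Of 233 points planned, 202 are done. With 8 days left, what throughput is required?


Formula: Required rate = Remaining points / Days left
Remaining = 233 - 202 = 31 points
Required rate = 31 / 8 = 3.88 points/day

3.88 points/day


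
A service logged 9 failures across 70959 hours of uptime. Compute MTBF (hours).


Formula: MTBF = Total operating time / Number of failures
MTBF = 70959 / 9
MTBF = 7884.33 hours

7884.33 hours


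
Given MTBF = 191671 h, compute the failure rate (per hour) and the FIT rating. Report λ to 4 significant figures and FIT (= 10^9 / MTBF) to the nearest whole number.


Formula: λ = 1 / MTBF; FIT = λ × 1e9 = 1e9 / MTBF
λ = 1 / 191671 ≈ 5.217e-06 failures/hour
FIT = 1e9 / 191671 ≈ 5217 failures per 1e9 hours (nearest whole number)

λ = 5.217e-06 /h, FIT = 5217


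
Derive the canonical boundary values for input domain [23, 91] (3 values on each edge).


Range: [23, 91]
Boundaries: just below min, min, min+1, max-1, max, just above max
Values: [22, 23, 24, 90, 91, 92]

[22, 23, 24, 90, 91, 92]


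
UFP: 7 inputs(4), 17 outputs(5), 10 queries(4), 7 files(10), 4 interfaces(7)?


UFP = EI*4 + EO*5 + EQ*4 + ILF*10 + EIF*7
UFP = 7*4 + 17*5 + 10*4 + 7*10 + 4*7
UFP = 28 + 85 + 40 + 70 + 28
UFP = 251

251


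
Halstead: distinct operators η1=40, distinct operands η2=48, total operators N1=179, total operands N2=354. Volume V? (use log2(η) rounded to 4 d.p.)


Formula: V = N * log2(η), where N = N1 + N2 and η = η1 + η2
η = 40 + 48 = 88
N = 179 + 354 = 533
log2(88) ≈ 6.4594
V = 533 * 6.4594 = 3442.86

3442.86


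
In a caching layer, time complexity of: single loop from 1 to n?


Reasoning: one pass through n items
Complexity: O(n)

O(n)


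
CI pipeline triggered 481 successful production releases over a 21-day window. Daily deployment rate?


Formula: deployments per day = releases / days
= 481 / 21
= 22.905 deploys/day
(equivalently, 160.33 deploys/week)

22.905 deploys/day


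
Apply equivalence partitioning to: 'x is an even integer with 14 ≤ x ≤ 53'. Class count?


Constraint: even integers in [14, 53]
Class 1: x < 14 — out-of-range invalid
Class 2: x in [14,53] but odd — wrong type invalid
Class 3: x in [14,53] and even — valid
Class 4: x > 53 — out-of-range invalid
Total equivalence classes: 4

4 equivalence classes


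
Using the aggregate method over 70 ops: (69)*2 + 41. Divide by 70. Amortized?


Formula: Amortized cost = Total cost / Operations
Total cost = (69 * 2) + (1 * 41)
Total cost = 138 + 41 = 179
Amortized = 179 / 70 = 2.5571

2.5571


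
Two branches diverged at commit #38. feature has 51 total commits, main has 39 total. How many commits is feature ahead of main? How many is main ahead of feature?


Common ancestor: commit #38
feature commits after divergence: 51 - 38 = 13
main commits after divergence: 39 - 38 = 1
feature is 13 commits ahead of main
main is 1 commits ahead of feature

feature ahead: 13, main ahead: 1


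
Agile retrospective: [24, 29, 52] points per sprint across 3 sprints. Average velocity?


Formula: Avg velocity = Total points / Number of sprints
Points: [24, 29, 52]
Sum = 24 + 29 + 52 = 105
Avg velocity = 105 / 3 = 35.0 points/sprint

35.0 points/sprint


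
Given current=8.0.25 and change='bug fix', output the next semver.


Current: 8.0.25
Change category: 'bug fix' → patch bump
SemVer rule: patch bump → increment PATCH (MAJOR and MINOR unchanged)
New: 8.0.26

8.0.26


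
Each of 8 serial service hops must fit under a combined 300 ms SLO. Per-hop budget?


Formula: per_stage = total_budget / stages
per_stage = 300 / 8
per_stage = 37.5 ms

37.5 ms


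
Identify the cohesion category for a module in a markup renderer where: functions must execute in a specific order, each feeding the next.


Reasoning: Output of one is input to next
Type: Sequential cohesion

Sequential cohesion


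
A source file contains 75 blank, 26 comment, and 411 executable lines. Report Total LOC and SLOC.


Total LOC = blank + comment + code
Total LOC = 75 + 26 + 411 = 512
SLOC (source only) = code = 411

Total LOC: 512, SLOC: 411


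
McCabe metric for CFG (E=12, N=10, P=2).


Formula: V(G) = E - N + 2P
V(G) = 12 - 10 + 2*2
V(G) = 2 + 4
V(G) = 6

6


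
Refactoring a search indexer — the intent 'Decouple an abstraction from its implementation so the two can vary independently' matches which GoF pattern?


This matches the Bridge pattern

Bridge


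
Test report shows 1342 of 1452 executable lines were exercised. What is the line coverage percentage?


Coverage = covered / total * 100
Coverage = 1342 / 1452 * 100
Coverage = 92.42%

92.42%


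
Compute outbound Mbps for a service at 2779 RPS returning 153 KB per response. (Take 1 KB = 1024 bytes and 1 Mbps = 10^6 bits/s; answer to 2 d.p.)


Formula: Mbps = payload_bytes * RPS * 8 / 1e6
Payload per request = 153 KB = 153 * 1024 = 156672 bytes
Total bytes/sec = 156672 * 2779 = 435391488
Total bits/sec = 435391488 * 8 = 3483131904
Mbps = 3483131904 / 1e6 = 3483.13

3483.13 Mbps


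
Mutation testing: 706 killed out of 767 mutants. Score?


Mutation score = killed / total * 100
Mutation score = 706 / 767 * 100
Mutation score = 92.05%

92.05%


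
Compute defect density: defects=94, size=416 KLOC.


Defect density = defects / KLOC
Defect density = 94 / 416
Defect density = 0.226 defects/KLOC

0.226 defects/KLOC


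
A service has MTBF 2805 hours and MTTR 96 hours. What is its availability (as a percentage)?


Availability = MTBF / (MTBF + MTTR)
Availability = 2805 / (2805 + 96)
Availability = 2805 / 2901
Availability = 96.6908%

96.6908%


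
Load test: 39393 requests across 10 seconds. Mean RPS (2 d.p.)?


Formula: throughput = requests / seconds
throughput = 39393 / 10
throughput = 3939.3 requests/second

3939.3 requests/second


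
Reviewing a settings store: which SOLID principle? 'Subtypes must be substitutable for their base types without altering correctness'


This describes the Liskov Substitution Principle (LSP)

Liskov Substitution Principle (LSP)


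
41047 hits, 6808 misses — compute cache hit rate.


Formula: hit rate = hits / (hits + misses) * 100
hit rate = 41047 / (41047 + 6808) * 100
hit rate = 41047 / 47855 * 100
hit rate = 85.77%

85.77%


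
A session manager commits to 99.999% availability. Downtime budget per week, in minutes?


Formula: allowed downtime = period * (100 - SLA) / 100
Period (week) = 10080 minutes
Unavailability fraction = (100 - 99.999) / 100
Allowed downtime = 10080 * (100 - 99.999) / 100
Allowed downtime = 0.1008 minutes

0.1008 minutes


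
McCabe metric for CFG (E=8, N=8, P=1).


Formula: V(G) = E - N + 2P
V(G) = 8 - 8 + 2*1
V(G) = 0 + 2
V(G) = 2

2


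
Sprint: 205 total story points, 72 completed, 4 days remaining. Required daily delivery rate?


Formula: Required rate = Remaining points / Days left
Remaining = 205 - 72 = 133 points
Required rate = 133 / 4 = 33.25 points/day

33.25 points/day


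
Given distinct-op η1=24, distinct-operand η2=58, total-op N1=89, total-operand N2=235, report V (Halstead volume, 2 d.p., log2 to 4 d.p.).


Formula: V = N * log2(η), where N = N1 + N2 and η = η1 + η2
η = 24 + 58 = 82
N = 89 + 235 = 324
log2(82) ≈ 6.3576
V = 324 * 6.3576 = 2059.86

2059.86


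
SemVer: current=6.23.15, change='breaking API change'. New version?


Current: 6.23.15
Change category: 'breaking API change' → major bump
SemVer rule: major bump → increment MAJOR, reset MINOR and PATCH to 0
New: 7.0.0

7.0.0


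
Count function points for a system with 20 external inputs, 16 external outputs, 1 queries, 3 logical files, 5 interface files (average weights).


UFP = EI*4 + EO*5 + EQ*4 + ILF*10 + EIF*7
UFP = 20*4 + 16*5 + 1*4 + 3*10 + 5*7
UFP = 80 + 80 + 4 + 30 + 35
UFP = 229

229


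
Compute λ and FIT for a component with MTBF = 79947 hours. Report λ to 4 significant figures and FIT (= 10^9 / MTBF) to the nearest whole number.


Formula: λ = 1 / MTBF; FIT = λ × 1e9 = 1e9 / MTBF
λ = 1 / 79947 ≈ 1.251e-05 failures/hour
FIT = 1e9 / 79947 ≈ 12508 failures per 1e9 hours (nearest whole number)

λ = 1.251e-05 /h, FIT = 12508


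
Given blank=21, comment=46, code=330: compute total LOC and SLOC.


Total LOC = blank + comment + code
Total LOC = 21 + 46 + 330 = 397
SLOC (source only) = code = 330

Total LOC: 397, SLOC: 330


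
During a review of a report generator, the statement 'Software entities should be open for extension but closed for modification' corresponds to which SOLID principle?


This describes the Open/Closed Principle (OCP)

Open/Closed Principle (OCP)


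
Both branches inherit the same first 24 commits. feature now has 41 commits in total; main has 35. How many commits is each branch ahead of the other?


Common ancestor: commit #24
feature commits after divergence: 41 - 24 = 17
main commits after divergence: 35 - 24 = 11
feature is 17 commits ahead of main
main is 11 commits ahead of feature

feature ahead: 17, main ahead: 11


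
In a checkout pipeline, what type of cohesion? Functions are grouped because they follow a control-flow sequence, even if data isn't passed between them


Reasoning: Grouped by order of execution within a routine, not by data flow
Type: Procedural cohesion

Procedural cohesion


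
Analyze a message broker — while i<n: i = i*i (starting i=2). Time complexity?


Reasoning: squaring drives double-exponential growth; iterations ~ log log n
Complexity: O(log log n)

O(log log n)


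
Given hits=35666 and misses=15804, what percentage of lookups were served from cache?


Formula: hit rate = hits / (hits + misses) * 100
hit rate = 35666 / (35666 + 15804) * 100
hit rate = 35666 / 51470 * 100
hit rate = 69.29%

69.29%


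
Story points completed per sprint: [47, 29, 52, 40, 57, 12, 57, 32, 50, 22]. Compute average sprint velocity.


Formula: Avg velocity = Total points / Number of sprints
Points: [47, 29, 52, 40, 57, 12, 57, 32, 50, 22]
Sum = 47 + 29 + 52 + 40 + 57 + 12 + 57 + 32 + 50 + 22 = 398
Avg velocity = 398 / 10 = 39.8 points/sprint

39.8 points/sprint


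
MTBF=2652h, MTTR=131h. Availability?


Availability = MTBF / (MTBF + MTTR)
Availability = 2652 / (2652 + 131)
Availability = 2652 / 2783
Availability = 95.2928%

95.2928%


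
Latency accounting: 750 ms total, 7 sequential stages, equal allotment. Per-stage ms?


Formula: per_stage = total_budget / stages
per_stage = 750 / 7
per_stage = 107.14 ms

107.14 ms


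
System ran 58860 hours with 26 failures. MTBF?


Formula: MTBF = Total operating time / Number of failures
MTBF = 58860 / 26
MTBF = 2263.85 hours

2263.85 hours


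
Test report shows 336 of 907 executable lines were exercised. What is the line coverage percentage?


Coverage = covered / total * 100
Coverage = 336 / 907 * 100
Coverage = 37.05%

37.05%


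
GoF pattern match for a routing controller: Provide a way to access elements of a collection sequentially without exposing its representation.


This matches the Iterator pattern

Iterator


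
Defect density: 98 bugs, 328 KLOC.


Defect density = defects / KLOC
Defect density = 98 / 328
Defect density = 0.299 defects/KLOC

0.299 defects/KLOC


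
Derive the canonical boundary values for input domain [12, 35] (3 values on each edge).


Range: [12, 35]
Boundaries: just below min, min, min+1, max-1, max, just above max
Values: [11, 12, 13, 34, 35, 36]

[11, 12, 13, 34, 35, 36]


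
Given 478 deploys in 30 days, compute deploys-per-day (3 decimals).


Formula: deployments per day = releases / days
= 478 / 30
= 15.933 deploys/day
(equivalently, 111.53 deploys/week)

15.933 deploys/day


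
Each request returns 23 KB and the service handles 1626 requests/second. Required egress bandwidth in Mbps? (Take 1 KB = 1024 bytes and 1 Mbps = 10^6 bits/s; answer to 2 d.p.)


Formula: Mbps = payload_bytes * RPS * 8 / 1e6
Payload per request = 23 KB = 23 * 1024 = 23552 bytes
Total bytes/sec = 23552 * 1626 = 38295552
Total bits/sec = 38295552 * 8 = 306364416
Mbps = 306364416 / 1e6 = 306.36

306.36 Mbps


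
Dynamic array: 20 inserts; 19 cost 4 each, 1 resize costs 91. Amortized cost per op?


Formula: Amortized cost = Total cost / Operations
Total cost = (19 * 4) + (1 * 91)
Total cost = 76 + 91 = 167
Amortized = 167 / 20 = 8.35

8.35


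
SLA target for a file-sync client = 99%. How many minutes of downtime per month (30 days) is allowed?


Formula: allowed downtime = period * (100 - SLA) / 100
Period (month (30 days)) = 43200 minutes
Unavailability fraction = (100 - 99.0) / 100
Allowed downtime = 43200 * (100 - 99.0) / 100
Allowed downtime = 432.0 minutes

432.0 minutes


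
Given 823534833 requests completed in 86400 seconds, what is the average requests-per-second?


Formula: throughput = requests / seconds
throughput = 823534833 / 86400
throughput = 9531.65 requests/second

9531.65 requests/second


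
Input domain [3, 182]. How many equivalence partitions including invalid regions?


Valid range: [3, 182]
Class 1: x < 3 — invalid
Class 2: 3 ≤ x ≤ 182 — valid
Class 3: x > 182 — invalid
Total equivalence classes: 3

3 equivalence classes


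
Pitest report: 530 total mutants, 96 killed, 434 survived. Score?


Mutation score = killed / total * 100
Mutation score = 96 / 530 * 100
Mutation score = 18.11%

18.11%


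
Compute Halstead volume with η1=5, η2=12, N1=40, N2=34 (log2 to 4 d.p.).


Formula: V = N * log2(η), where N = N1 + N2 and η = η1 + η2
η = 5 + 12 = 17
N = 40 + 34 = 74
log2(17) ≈ 4.0875
V = 74 * 4.0875 = 302.48

302.48


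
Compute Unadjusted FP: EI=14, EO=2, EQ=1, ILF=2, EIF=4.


UFP = EI*4 + EO*5 + EQ*4 + ILF*10 + EIF*7
UFP = 14*4 + 2*5 + 1*4 + 2*10 + 4*7
UFP = 56 + 10 + 4 + 20 + 28
UFP = 118

118


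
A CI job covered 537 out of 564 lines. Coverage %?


Coverage = covered / total * 100
Coverage = 537 / 564 * 100
Coverage = 95.21%

95.21%


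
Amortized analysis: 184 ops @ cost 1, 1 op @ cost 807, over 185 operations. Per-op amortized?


Formula: Amortized cost = Total cost / Operations
Total cost = (184 * 1) + (1 * 807)
Total cost = 184 + 807 = 991
Amortized = 991 / 185 = 5.3568

5.3568


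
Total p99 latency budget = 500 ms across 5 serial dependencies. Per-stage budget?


Formula: per_stage = total_budget / stages
per_stage = 500 / 5
per_stage = 100.0 ms

100.0 ms


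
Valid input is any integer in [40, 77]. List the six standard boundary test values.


Range: [40, 77]
Boundaries: just below min, min, min+1, max-1, max, just above max
Values: [39, 40, 41, 76, 77, 78]

[39, 40, 41, 76, 77, 78]


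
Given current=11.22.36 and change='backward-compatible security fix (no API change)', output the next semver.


Current: 11.22.36
Change category: 'backward-compatible security fix (no API change)' → patch bump
SemVer rule: patch bump → increment PATCH (MAJOR and MINOR unchanged)
New: 11.22.37

11.22.37


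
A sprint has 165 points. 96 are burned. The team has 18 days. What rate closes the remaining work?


Formula: Required rate = Remaining points / Days left
Remaining = 165 - 96 = 69 points
Required rate = 69 / 18 = 3.83 points/day

3.83 points/day


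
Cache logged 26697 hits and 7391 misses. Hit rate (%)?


Formula: hit rate = hits / (hits + misses) * 100
hit rate = 26697 / (26697 + 7391) * 100
hit rate = 26697 / 34088 * 100
hit rate = 78.32%

78.32%


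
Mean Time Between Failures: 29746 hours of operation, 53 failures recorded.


Formula: MTBF = Total operating time / Number of failures
MTBF = 29746 / 53
MTBF = 561.25 hours

561.25 hours


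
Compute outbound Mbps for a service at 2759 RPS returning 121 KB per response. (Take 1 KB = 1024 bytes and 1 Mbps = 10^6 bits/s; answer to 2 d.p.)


Formula: Mbps = payload_bytes * RPS * 8 / 1e6
Payload per request = 121 KB = 121 * 1024 = 123904 bytes
Total bytes/sec = 123904 * 2759 = 341851136
Total bits/sec = 341851136 * 8 = 2734809088
Mbps = 2734809088 / 1e6 = 2734.81

2734.81 Mbps


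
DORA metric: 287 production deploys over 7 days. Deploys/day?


Formula: deployments per day = releases / days
= 287 / 7
= 41.0 deploys/day
(equivalently, 287.0 deploys/week)

41.0 deploys/day


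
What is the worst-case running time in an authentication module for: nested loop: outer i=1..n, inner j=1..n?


Reasoning: n iterations times n iterations
Complexity: O(n^2)

O(n^2)


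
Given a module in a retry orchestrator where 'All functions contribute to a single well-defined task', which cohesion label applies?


Reasoning: Best: single purpose
Type: Functional cohesion

Functional cohesion


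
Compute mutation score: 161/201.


Mutation score = killed / total * 100
Mutation score = 161 / 201 * 100
Mutation score = 80.1%

80.1%


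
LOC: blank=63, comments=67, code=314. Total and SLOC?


Total LOC = blank + comment + code
Total LOC = 63 + 67 + 314 = 444
SLOC (source only) = code = 314

Total LOC: 444, SLOC: 314


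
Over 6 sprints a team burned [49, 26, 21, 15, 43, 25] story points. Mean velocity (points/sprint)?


Formula: Avg velocity = Total points / Number of sprints
Points: [49, 26, 21, 15, 43, 25]
Sum = 49 + 26 + 21 + 15 + 43 + 25 = 179
Avg velocity = 179 / 6 = 29.83 points/sprint

29.83 points/sprint


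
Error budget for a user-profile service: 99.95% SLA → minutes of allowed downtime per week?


Formula: allowed downtime = period * (100 - SLA) / 100
Period (week) = 10080 minutes
Unavailability fraction = (100 - 99.95) / 100
Allowed downtime = 10080 * (100 - 99.95) / 100
Allowed downtime = 5.04 minutes

5.04 minutes


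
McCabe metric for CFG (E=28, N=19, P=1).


Formula: V(G) = E - N + 2P
V(G) = 28 - 19 + 2*1
V(G) = 9 + 2
V(G) = 11

11


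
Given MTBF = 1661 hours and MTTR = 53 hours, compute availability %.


Availability = MTBF / (MTBF + MTTR)
Availability = 1661 / (1661 + 53)
Availability = 1661 / 1714
Availability = 96.9078%

96.9078%


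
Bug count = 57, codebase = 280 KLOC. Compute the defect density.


Defect density = defects / KLOC
Defect density = 57 / 280
Defect density = 0.204 defects/KLOC

0.204 defects/KLOC


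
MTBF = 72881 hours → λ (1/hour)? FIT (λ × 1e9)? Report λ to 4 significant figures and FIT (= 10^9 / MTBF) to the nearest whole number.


Formula: λ = 1 / MTBF; FIT = λ × 1e9 = 1e9 / MTBF
λ = 1 / 72881 ≈ 1.372e-05 failures/hour
FIT = 1e9 / 72881 ≈ 13721 failures per 1e9 hours (nearest whole number)

λ = 1.372e-05 /h, FIT = 13721


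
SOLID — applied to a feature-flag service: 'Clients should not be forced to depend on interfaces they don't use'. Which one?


This describes the Interface Segregation Principle (ISP)

Interface Segregation Principle (ISP)


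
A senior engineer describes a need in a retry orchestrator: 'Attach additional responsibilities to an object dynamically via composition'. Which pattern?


This matches the Decorator pattern

Decorator


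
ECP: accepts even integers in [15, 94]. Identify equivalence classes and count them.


Constraint: even integers in [15, 94]
Class 1: x < 15 — out-of-range invalid
Class 2: x in [15,94] but odd — wrong type invalid
Class 3: x in [15,94] and even — valid
Class 4: x > 94 — out-of-range invalid
Total equivalence classes: 4

4 equivalence classes


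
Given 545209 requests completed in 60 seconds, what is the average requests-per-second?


Formula: throughput = requests / seconds
throughput = 545209 / 60
throughput = 9086.82 requests/second

9086.82 requests/second


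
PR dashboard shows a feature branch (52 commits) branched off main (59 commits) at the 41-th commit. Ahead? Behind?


Common ancestor: commit #41
feature commits after divergence: 52 - 41 = 11
main commits after divergence: 59 - 41 = 18
feature is 11 commits ahead of main
main is 18 commits ahead of feature

feature ahead: 11, main ahead: 18


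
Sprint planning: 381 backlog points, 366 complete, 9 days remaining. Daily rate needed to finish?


Formula: Required rate = Remaining points / Days left
Remaining = 381 - 366 = 15 points
Required rate = 15 / 9 = 1.67 points/day

1.67 points/day


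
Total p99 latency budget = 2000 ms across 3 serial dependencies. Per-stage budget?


Formula: per_stage = total_budget / stages
per_stage = 2000 / 3
per_stage = 666.67 ms

666.67 ms


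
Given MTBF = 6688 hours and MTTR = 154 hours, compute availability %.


Availability = MTBF / (MTBF + MTTR)
Availability = 6688 / (6688 + 154)
Availability = 6688 / 6842
Availability = 97.7492%

97.7492%


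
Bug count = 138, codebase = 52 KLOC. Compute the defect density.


Defect density = defects / KLOC
Defect density = 138 / 52
Defect density = 2.654 defects/KLOC

2.654 defects/KLOC


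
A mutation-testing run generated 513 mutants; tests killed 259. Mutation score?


Mutation score = killed / total * 100
Mutation score = 259 / 513 * 100
Mutation score = 50.49%

50.49%


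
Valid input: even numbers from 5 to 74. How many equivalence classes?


Constraint: even integers in [5, 74]
Class 1: x < 5 — out-of-range invalid
Class 2: x in [5,74] but odd — wrong type invalid
Class 3: x in [5,74] and even — valid
Class 4: x > 74 — out-of-range invalid
Total equivalence classes: 4

4 equivalence classes


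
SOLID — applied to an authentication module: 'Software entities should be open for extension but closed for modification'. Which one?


This describes the Open/Closed Principle (OCP)

Open/Closed Principle (OCP)


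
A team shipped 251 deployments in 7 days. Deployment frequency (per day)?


Formula: deployments per day = releases / days
= 251 / 7
= 35.857 deploys/day
(equivalently, 251.0 deploys/week)

35.857 deploys/day


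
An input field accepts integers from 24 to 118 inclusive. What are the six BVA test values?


Range: [24, 118]
Boundaries: just below min, min, min+1, max-1, max, just above max
Values: [23, 24, 25, 117, 118, 119]

[23, 24, 25, 117, 118, 119]


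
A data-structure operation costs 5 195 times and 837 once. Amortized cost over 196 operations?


Formula: Amortized cost = Total cost / Operations
Total cost = (195 * 5) + (1 * 837)
Total cost = 975 + 837 = 1812
Amortized = 1812 / 196 = 9.2449

9.2449


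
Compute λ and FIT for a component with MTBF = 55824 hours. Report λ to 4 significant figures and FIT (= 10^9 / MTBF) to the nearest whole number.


Formula: λ = 1 / MTBF; FIT = λ × 1e9 = 1e9 / MTBF
λ = 1 / 55824 ≈ 1.791e-05 failures/hour
FIT = 1e9 / 55824 ≈ 17913 failures per 1e9 hours (nearest whole number)

λ = 1.791e-05 /h, FIT = 17913


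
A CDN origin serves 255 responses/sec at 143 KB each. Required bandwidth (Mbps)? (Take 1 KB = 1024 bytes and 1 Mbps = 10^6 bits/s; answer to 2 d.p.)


Formula: Mbps = payload_bytes * RPS * 8 / 1e6
Payload per request = 143 KB = 143 * 1024 = 146432 bytes
Total bytes/sec = 146432 * 255 = 37340160
Total bits/sec = 37340160 * 8 = 298721280
Mbps = 298721280 / 1e6 = 298.72

298.72 Mbps


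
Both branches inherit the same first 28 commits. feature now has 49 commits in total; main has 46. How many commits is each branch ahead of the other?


Common ancestor: commit #28
feature commits after divergence: 49 - 28 = 21
main commits after divergence: 46 - 28 = 18
feature is 21 commits ahead of main
main is 18 commits ahead of feature

feature ahead: 21, main ahead: 18


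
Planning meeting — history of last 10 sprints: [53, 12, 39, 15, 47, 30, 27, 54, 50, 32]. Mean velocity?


Formula: Avg velocity = Total points / Number of sprints
Points: [53, 12, 39, 15, 47, 30, 27, 54, 50, 32]
Sum = 53 + 12 + 39 + 15 + 47 + 30 + 27 + 54 + 50 + 32 = 359
Avg velocity = 359 / 10 = 35.9 points/sprint

35.9 points/sprint


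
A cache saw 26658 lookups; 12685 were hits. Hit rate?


Formula: hit rate = hits / (hits + misses) * 100
hit rate = 12685 / (12685 + 13973) * 100
hit rate = 12685 / 26658 * 100
hit rate = 47.58%

47.58%


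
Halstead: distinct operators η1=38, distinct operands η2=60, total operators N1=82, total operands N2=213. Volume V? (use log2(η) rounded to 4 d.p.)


Formula: V = N * log2(η), where N = N1 + N2 and η = η1 + η2
η = 38 + 60 = 98
N = 82 + 213 = 295
log2(98) ≈ 6.6147
V = 295 * 6.6147 = 1951.34

1951.34


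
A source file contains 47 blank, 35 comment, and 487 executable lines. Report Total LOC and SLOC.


Total LOC = blank + comment + code
Total LOC = 47 + 35 + 487 = 569
SLOC (source only) = code = 487

Total LOC: 569, SLOC: 487


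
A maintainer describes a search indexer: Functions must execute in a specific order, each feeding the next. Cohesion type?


Reasoning: Output of one is input to next
Type: Sequential cohesion

Sequential cohesion


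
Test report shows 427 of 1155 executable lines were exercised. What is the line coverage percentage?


Coverage = covered / total * 100
Coverage = 427 / 1155 * 100
Coverage = 36.97%

36.97%


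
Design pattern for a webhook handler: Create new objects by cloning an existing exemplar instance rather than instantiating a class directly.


This matches the Prototype pattern

Prototype


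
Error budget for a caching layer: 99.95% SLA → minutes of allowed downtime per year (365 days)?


Formula: allowed downtime = period * (100 - SLA) / 100
Period (year (365 days)) = 525600 minutes
Unavailability fraction = (100 - 99.95) / 100
Allowed downtime = 525600 * (100 - 99.95) / 100
Allowed downtime = 262.8 minutes

262.8 minutes


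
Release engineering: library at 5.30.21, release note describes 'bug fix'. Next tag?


Current: 5.30.21
Change category: 'bug fix' → patch bump
SemVer rule: patch bump → increment PATCH (MAJOR and MINOR unchanged)
New: 5.30.22

5.30.22


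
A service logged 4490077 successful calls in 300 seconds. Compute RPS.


Formula: throughput = requests / seconds
throughput = 4490077 / 300
throughput = 14966.92 requests/second

14966.92 requests/second


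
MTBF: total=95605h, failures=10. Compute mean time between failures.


Formula: MTBF = Total operating time / Number of failures
MTBF = 95605 / 10
MTBF = 9560.5 hours

9560.5 hours


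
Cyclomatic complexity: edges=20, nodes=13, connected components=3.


Formula: V(G) = E - N + 2P
V(G) = 20 - 13 + 2*3
V(G) = 7 + 6
V(G) = 13

13


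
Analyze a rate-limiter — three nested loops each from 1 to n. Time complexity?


Reasoning: three levels of nesting over n
Complexity: O(n^3)

O(n^3)


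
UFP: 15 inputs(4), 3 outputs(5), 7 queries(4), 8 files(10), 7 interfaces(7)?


UFP = EI*4 + EO*5 + EQ*4 + ILF*10 + EIF*7
UFP = 15*4 + 3*5 + 7*4 + 8*10 + 7*7
UFP = 60 + 15 + 28 + 80 + 49
UFP = 232

232


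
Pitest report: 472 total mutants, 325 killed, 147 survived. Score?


Mutation score = killed / total * 100
Mutation score = 325 / 472 * 100
Mutation score = 68.86%

68.86%


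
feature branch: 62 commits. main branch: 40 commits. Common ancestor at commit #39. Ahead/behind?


Common ancestor: commit #39
feature commits after divergence: 62 - 39 = 23
main commits after divergence: 40 - 39 = 1
feature is 23 commits ahead of main
main is 1 commits ahead of feature

feature ahead: 23, main ahead: 1


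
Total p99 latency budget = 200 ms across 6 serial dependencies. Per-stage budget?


Formula: per_stage = total_budget / stages
per_stage = 200 / 6
per_stage = 33.33 ms

33.33 ms


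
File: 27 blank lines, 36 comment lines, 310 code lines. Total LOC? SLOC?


Total LOC = blank + comment + code
Total LOC = 27 + 36 + 310 = 373
SLOC (source only) = code = 310

Total LOC: 373, SLOC: 310


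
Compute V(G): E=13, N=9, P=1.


Formula: V(G) = E - N + 2P
V(G) = 13 - 9 + 2*1
V(G) = 4 + 2
V(G) = 6

6


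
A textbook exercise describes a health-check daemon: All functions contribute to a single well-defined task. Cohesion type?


Reasoning: Best: single purpose
Type: Functional cohesion

Functional cohesion


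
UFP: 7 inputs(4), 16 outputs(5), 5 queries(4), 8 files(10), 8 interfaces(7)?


UFP = EI*4 + EO*5 + EQ*4 + ILF*10 + EIF*7
UFP = 7*4 + 16*5 + 5*4 + 8*10 + 8*7
UFP = 28 + 80 + 20 + 80 + 56
UFP = 264

264


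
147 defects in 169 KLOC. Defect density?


Defect density = defects / KLOC
Defect density = 147 / 169
Defect density = 0.87 defects/KLOC

0.87 defects/KLOC


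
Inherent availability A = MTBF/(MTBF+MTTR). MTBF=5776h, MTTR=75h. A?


Availability = MTBF / (MTBF + MTTR)
Availability = 5776 / (5776 + 75)
Availability = 5776 / 5851
Availability = 98.7182%

98.7182%


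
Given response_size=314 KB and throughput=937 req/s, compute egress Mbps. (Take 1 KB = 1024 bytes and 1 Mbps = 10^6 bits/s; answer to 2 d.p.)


Formula: Mbps = payload_bytes * RPS * 8 / 1e6
Payload per request = 314 KB = 314 * 1024 = 321536 bytes
Total bytes/sec = 321536 * 937 = 301279232
Total bits/sec = 301279232 * 8 = 2410233856
Mbps = 2410233856 / 1e6 = 2410.23

2410.23 Mbps


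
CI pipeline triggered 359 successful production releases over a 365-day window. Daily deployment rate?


Formula: deployments per day = releases / days
= 359 / 365
= 0.984 deploys/day
(equivalently, 6.88 deploys/week)

0.984 deploys/day


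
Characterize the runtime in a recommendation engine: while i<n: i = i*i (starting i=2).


Reasoning: squaring drives double-exponential growth; iterations ~ log log n
Complexity: O(log log n)

O(log log n)


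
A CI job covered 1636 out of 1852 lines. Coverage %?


Coverage = covered / total * 100
Coverage = 1636 / 1852 * 100
Coverage = 88.34%

88.34%


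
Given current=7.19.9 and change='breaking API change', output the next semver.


Current: 7.19.9
Change category: 'breaking API change' → major bump
SemVer rule: major bump → increment MAJOR, reset MINOR and PATCH to 0
New: 8.0.0

8.0.0


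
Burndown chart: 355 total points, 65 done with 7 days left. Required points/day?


Formula: Required rate = Remaining points / Days left
Remaining = 355 - 65 = 290 points
Required rate = 290 / 7 = 41.43 points/day

41.43 points/day


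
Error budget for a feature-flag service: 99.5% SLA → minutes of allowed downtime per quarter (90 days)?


Formula: allowed downtime = period * (100 - SLA) / 100
Period (quarter (90 days)) = 129600 minutes
Unavailability fraction = (100 - 99.5) / 100
Allowed downtime = 129600 * (100 - 99.5) / 100
Allowed downtime = 648.0 minutes

648.0 minutes


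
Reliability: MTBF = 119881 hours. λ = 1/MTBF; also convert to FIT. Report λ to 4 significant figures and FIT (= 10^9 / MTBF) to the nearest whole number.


Formula: λ = 1 / MTBF; FIT = λ × 1e9 = 1e9 / MTBF
λ = 1 / 119881 ≈ 8.342e-06 failures/hour
FIT = 1e9 / 119881 ≈ 8342 failures per 1e9 hours (nearest whole number)

λ = 8.342e-06 /h, FIT = 8342


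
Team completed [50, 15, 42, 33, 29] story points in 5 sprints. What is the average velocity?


Formula: Avg velocity = Total points / Number of sprints
Points: [50, 15, 42, 33, 29]
Sum = 50 + 15 + 42 + 33 + 29 = 169
Avg velocity = 169 / 5 = 33.8 points/sprint

33.8 points/sprint


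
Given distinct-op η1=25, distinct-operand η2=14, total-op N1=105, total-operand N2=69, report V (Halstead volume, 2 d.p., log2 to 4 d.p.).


Formula: V = N * log2(η), where N = N1 + N2 and η = η1 + η2
η = 25 + 14 = 39
N = 105 + 69 = 174
log2(39) ≈ 5.2854
V = 174 * 5.2854 = 919.66

919.66


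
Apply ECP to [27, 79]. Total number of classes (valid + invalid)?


Valid range: [27, 79]
Class 1: x < 27 — invalid
Class 2: 27 ≤ x ≤ 79 — valid
Class 3: x > 79 — invalid
Total equivalence classes: 3

3 equivalence classes


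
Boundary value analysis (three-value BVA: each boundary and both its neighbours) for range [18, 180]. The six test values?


Range: [18, 180]
Boundaries: just below min, min, min+1, max-1, max, just above max
Values: [17, 18, 19, 179, 180, 181]

[17, 18, 19, 179, 180, 181]


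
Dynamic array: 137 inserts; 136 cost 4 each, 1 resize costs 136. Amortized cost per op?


Formula: Amortized cost = Total cost / Operations
Total cost = (136 * 4) + (1 * 136)
Total cost = 544 + 136 = 680
Amortized = 680 / 137 = 4.9635

4.9635


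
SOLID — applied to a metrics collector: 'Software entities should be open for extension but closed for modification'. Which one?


This describes the Open/Closed Principle (OCP)

Open/Closed Principle (OCP)


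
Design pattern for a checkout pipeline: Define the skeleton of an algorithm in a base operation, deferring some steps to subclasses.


This matches the Template Method pattern

Template Method


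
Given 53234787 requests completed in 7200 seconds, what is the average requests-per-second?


Formula: throughput = requests / seconds
throughput = 53234787 / 7200
throughput = 7393.72 requests/second

7393.72 requests/second


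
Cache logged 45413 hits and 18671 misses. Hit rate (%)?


Formula: hit rate = hits / (hits + misses) * 100
hit rate = 45413 / (45413 + 18671) * 100
hit rate = 45413 / 64084 * 100
hit rate = 70.86%

70.86%
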